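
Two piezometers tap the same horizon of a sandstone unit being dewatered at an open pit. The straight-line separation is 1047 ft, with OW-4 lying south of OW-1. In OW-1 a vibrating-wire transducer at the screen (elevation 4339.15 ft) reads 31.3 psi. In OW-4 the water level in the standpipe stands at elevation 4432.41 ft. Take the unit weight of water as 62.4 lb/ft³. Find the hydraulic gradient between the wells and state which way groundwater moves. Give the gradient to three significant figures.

Pressure head at OW-1: ψ = 144·P/γ = 144 × 31.3 / 62.4 = 72.23 ft.
Total head at OW-1: h = z + ψ = 4339.15 + 72.23 = 4411.38 ft.
Total head at OW-4: h = 4432.41 ft (water level in the piezometer is the total head).
Head difference: h(OW-1) − h(OW-4) = 4411.38 − 4432.41 = -21.03 ft.
Hydraulic gradient: i = |Δh| / L = 21.03 / 1047 = 0.0201.
Flow is from higher to lower head: from OW-4 toward OW-1, i.e. toward the north.

i ≈ 0.0201; groundwater flows toward the north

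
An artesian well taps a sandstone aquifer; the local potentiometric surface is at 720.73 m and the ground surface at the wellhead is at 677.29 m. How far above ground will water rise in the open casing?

≈ 43.44 m above ground

Water rises to the potentiometric surface, so the rise above ground = 720.73 − 677.29 = 43.44 m.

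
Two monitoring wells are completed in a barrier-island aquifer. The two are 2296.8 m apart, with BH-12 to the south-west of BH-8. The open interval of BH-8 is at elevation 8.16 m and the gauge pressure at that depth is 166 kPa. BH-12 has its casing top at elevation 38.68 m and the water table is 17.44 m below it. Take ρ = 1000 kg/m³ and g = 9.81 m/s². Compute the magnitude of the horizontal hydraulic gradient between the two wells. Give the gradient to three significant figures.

i ≈ 0.00167

Pressure head at BH-8: ψ = P/(ρg) = 166×1000 / (1000 × 9.81) = 16.92 m.
Total head at BH-8: h = z + ψ = 8.16 + 16.92 = 25.08 m.
Total head at BH-12: h = 38.68 − 17.44 = 21.24 m.
Head difference: h(BH-8) − h(BH-12) = 25.08 − 21.24 = 3.84 m.
Hydraulic gradient: i = |Δh| / L = 3.84 / 2296.8 = 0.00167.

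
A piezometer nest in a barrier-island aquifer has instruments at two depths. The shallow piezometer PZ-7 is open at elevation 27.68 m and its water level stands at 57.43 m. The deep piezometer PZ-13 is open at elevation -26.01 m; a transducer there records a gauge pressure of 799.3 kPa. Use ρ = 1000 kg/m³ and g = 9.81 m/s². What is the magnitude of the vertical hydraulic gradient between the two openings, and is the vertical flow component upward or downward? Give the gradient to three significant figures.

Total head at PZ-7: h = 57.43 m (water level in the standpipe).
Pressure head at PZ-13: ψ = P/(ρg) = 799.3×1000 / (1000 × 9.81) = 81.48 m.
Total head at PZ-13: h = z + ψ = -26.01 + 81.48 = 55.47 m.
Δh = h(PZ-7) − h(PZ-13) = 57.43 − 55.47 = 1.96 m.
Vertical separation Δz = 27.68 − (-26.01) = 53.69 m.
|i_v| = |Δh| / Δz = 1.96 / 53.69 = 0.0365.
Head is higher in the shallow piezometer, so vertical flow is downward (recharge condition).

|i_v| ≈ 0.0365; vertical flow is downward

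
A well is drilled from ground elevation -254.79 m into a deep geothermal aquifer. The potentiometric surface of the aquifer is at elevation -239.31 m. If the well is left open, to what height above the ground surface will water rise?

≈ 15.48 m above ground

Water rises to the potentiometric surface, so the rise above ground = -239.31 − (-254.79) = 15.48 m.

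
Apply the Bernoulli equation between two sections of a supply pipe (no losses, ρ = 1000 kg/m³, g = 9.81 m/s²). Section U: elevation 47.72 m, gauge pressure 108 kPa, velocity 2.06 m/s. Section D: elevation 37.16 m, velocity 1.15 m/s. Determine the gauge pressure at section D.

P₂ ≈ 213 kPa

Pressure head at U: ψ₁ = P₁/(ρg) = 108×1000 / (1000 × 9.81) = 11.01 m.
Velocity heads: v₁²/2g = 2.06²/19.62 = 0.216 m; v₂²/2g = 1.15²/19.62 = 0.067 m.
Total head H = z₁ + ψ₁ + v₁²/2g = 47.72 + 11.01 + 0.216 = 58.95 m.
ψ₂ = H − z₂ − v₂²/2g = 58.95 − 37.16 − 0.067 = 21.72 m.
P₂ = ρgψ₂ = 1000 × 9.81 × 21.72 ≈ 213 kPa.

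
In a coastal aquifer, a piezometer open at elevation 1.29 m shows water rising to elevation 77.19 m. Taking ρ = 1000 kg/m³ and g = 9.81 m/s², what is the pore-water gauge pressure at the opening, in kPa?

P ≈ 745 kPa

Pressure head ψ = h − z = 77.19 − 1.29 = 75.90 m.
P = ρgψ = 1000 × 9.81 × 75.90 = 744579 Pa ≈ 745 kPa.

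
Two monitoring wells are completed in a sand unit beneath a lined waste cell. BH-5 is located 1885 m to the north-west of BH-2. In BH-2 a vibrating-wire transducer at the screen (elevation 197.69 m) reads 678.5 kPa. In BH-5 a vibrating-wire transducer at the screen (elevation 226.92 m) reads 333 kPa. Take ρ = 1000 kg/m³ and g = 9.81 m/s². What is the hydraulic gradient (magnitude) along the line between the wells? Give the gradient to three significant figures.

i ≈ 0.00318

Pressure head at BH-2: ψ = P/(ρg) = 678.5×1000 / (1000 × 9.81) = 69.16 m.
Total head at BH-2: h = z + ψ = 197.69 + 69.16 = 266.85 m.
Pressure head at BH-5: ψ = P/(ρg) = 333×1000 / (1000 × 9.81) = 33.94 m.
Total head at BH-5: h = z + ψ = 226.92 + 33.94 = 260.86 m.
Head difference: h(BH-2) − h(BH-5) = 266.85 − 260.86 = 5.99 m.
Hydraulic gradient: i = |Δh| / L = 5.99 / 1885 = 0.00318.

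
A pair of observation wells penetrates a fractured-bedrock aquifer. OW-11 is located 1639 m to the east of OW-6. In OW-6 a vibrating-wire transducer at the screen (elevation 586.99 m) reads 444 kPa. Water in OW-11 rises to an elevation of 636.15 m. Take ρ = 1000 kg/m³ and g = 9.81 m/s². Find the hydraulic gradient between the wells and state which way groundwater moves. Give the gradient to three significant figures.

Pressure head at OW-6: ψ = P/(ρg) = 444×1000 / (1000 × 9.81) = 45.26 m.
Total head at OW-6: h = z + ψ = 586.99 + 45.26 = 632.25 m.
Total head at OW-11: h = 636.15 m (water level in the piezometer is the total head).
Head difference: h(OW-6) − h(OW-11) = 632.25 − 636.15 = -3.90 m.
Hydraulic gradient: i = |Δh| / L = 3.90 / 1639 = 0.00238.
Flow is from higher to lower head: from OW-11 toward OW-6, i.e. toward the west.

i ≈ 0.00238; groundwater flows toward the west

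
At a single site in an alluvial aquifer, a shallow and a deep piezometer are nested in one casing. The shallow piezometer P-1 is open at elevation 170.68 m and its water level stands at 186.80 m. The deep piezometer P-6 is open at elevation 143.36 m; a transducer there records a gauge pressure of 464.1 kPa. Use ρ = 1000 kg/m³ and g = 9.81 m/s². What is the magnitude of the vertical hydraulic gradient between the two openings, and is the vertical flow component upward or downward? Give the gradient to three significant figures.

Total head at P-1: h = 186.80 m (water level in the standpipe).
Pressure head at P-6: ψ = P/(ρg) = 464.1×1000 / (1000 × 9.81) = 47.31 m.
Total head at P-6: h = z + ψ = 143.36 + 47.31 = 190.67 m.
Δh = h(P-1) − h(P-6) = 186.80 − 190.67 = -3.87 m.
Vertical separation Δz = 170.68 − 143.36 = 27.32 m.
|i_v| = |Δh| / Δz = 3.87 / 27.32 = 0.142.
Head is higher in the deep piezometer, so vertical flow is upward (discharge condition).

|i_v| ≈ 0.142; vertical flow is upward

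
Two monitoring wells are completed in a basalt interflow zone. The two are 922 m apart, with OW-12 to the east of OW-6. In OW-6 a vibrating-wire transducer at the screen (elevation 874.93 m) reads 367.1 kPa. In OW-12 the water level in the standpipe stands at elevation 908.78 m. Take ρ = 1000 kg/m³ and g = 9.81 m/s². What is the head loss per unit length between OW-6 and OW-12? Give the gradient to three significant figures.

Pressure head at OW-6: ψ = P/(ρg) = 367.1×1000 / (1000 × 9.81) = 37.42 m.
Total head at OW-6: h = z + ψ = 874.93 + 37.42 = 912.35 m.
Total head at OW-12: h = 908.78 m (water level in the piezometer is the total head).
Head difference: h(OW-6) − h(OW-12) = 912.35 − 908.78 = 3.57 m.
Hydraulic gradient: i = |Δh| / L = 3.57 / 922 = 0.00387.

i ≈ 0.00387 m/m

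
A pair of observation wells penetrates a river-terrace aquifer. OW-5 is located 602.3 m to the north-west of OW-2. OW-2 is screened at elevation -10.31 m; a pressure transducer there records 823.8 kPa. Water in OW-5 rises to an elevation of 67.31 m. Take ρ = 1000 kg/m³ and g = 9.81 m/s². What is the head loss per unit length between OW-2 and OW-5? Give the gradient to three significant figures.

Pressure head at OW-2: ψ = P/(ρg) = 823.8×1000 / (1000 × 9.81) = 83.98 m.
Total head at OW-2: h = z + ψ = -10.31 + 83.98 = 73.67 m.
Total head at OW-5: h = 67.31 m (water level in the piezometer is the total head).
Head difference: h(OW-2) − h(OW-5) = 73.67 − 67.31 = 6.36 m.
Hydraulic gradient: i = |Δh| / L = 6.36 / 602.3 = 0.0106.

i ≈ 0.0106 m/m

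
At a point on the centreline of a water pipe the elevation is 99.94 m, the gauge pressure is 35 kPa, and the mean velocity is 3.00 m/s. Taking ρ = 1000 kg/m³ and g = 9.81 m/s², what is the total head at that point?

Pressure head ψ = P/(ρg) = 35×1000 / (1000 × 9.81) = 3.57 m.
Velocity head = v²/(2g) = 3.00² / (2 × 9.81) = 0.459 m.
h = z + ψ + v²/(2g) = 99.94 + 3.57 + 0.459 = 103.97 m.

h ≈ 103.97 m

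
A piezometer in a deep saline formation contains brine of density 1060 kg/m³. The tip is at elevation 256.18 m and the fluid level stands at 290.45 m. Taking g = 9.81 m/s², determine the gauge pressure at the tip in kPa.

Pressure head ψ = h − z = 290.45 − 256.18 = 34.27 m.
P = ρgψ = 1060 × 9.81 × 34.27 = 356360 Pa ≈ 356 kPa.

P ≈ 356 kPa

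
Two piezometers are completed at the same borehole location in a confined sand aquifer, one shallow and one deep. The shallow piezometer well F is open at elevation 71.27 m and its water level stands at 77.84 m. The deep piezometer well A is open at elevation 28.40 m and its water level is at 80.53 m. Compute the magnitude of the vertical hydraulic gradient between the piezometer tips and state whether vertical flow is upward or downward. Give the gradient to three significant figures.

Total head at well F: h = 77.84 m (water level in the standpipe).
Total head at well A: h = 80.53 m.
Δh = h(well F) − h(well A) = 77.84 − 80.53 = -2.69 m.
Vertical separation Δz = 71.27 − 28.40 = 42.87 m.
|i_v| = |Δh| / Δz = 2.69 / 42.87 = 0.0627.
Head is higher in the deep piezometer, so vertical flow is upward (discharge condition).

|i_v| ≈ 0.0627; vertical flow is upward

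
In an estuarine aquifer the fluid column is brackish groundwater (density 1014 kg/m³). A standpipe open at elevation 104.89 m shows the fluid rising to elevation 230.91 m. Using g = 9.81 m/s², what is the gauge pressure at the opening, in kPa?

P ≈ 1250 kPa

Pressure head ψ = h − z = 230.91 − 104.89 = 126.02 m.
P = ρgψ = 1014 × 9.81 × 126.02 = 1253564 Pa ≈ 1250 kPa.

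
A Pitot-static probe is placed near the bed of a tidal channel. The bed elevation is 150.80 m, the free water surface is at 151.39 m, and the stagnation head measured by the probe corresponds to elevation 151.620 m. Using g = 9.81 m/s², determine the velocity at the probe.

Near the bed, under hydrostatic conditions, the piezometric head (z + ψ) equals the free-surface elevation, 151.39 m.
Velocity head = total − piezometric = 151.620 − 151.39 = 0.230 m.
v = √(2g·h_v) = √(2 × 9.81 × 0.230) = 2.12 m/s.

v ≈ 2.12 m/s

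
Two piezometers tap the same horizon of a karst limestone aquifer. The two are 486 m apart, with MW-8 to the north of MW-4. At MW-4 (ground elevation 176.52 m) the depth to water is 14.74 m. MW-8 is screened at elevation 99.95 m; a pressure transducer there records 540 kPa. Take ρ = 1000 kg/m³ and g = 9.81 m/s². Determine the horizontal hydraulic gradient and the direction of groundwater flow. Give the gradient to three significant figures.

i ≈ 0.0140; groundwater flows toward the north

Total head at MW-4: h = 176.52 − 14.74 = 161.78 m.
Pressure head at MW-8: ψ = P/(ρg) = 540×1000 / (1000 × 9.81) = 55.05 m.
Total head at MW-8: h = z + ψ = 99.95 + 55.05 = 155.00 m.
Head difference: h(MW-4) − h(MW-8) = 161.78 − 155.00 = 6.78 m.
Hydraulic gradient: i = |Δh| / L = 6.78 / 486 = 0.0140.
Flow is from higher to lower head: from MW-4 toward MW-8, i.e. toward the north.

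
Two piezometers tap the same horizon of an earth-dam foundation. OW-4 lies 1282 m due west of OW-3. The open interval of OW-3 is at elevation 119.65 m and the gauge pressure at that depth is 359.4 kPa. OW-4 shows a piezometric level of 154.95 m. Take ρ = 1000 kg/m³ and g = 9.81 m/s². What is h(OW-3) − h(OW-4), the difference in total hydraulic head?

Pressure head at OW-3: ψ = P/(ρg) = 359.4×1000 / (1000 × 9.81) = 36.64 m.
Total head at OW-3: h = z + ψ = 119.65 + 36.64 = 156.29 m.
Total head at OW-4: h = 154.95 m (water level in the piezometer is the total head).
Head difference: h(OW-3) − h(OW-4) = 156.29 − 154.95 = 1.34 m.

Δh ≈ 1.34 m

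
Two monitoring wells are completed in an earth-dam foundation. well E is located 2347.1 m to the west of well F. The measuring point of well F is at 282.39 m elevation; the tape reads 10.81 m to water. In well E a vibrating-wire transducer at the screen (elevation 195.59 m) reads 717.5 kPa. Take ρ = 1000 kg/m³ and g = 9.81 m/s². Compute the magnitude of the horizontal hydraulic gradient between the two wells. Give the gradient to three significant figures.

i ≈ 0.00121

Total head at well F: h = 282.39 − 10.81 = 271.58 m.
Pressure head at well E: ψ = P/(ρg) = 717.5×1000 / (1000 × 9.81) = 73.14 m.
Total head at well E: h = z + ψ = 195.59 + 73.14 = 268.73 m.
Head difference: h(well F) − h(well E) = 271.58 − 268.73 = 2.85 m.
Hydraulic gradient: i = |Δh| / L = 2.85 / 2347.1 = 0.00121.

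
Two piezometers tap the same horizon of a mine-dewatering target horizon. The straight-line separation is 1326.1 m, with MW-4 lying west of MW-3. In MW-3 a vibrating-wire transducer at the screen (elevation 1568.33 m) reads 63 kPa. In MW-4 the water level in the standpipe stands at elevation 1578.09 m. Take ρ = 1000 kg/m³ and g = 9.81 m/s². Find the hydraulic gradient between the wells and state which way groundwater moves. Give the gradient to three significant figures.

Pressure head at MW-3: ψ = P/(ρg) = 63×1000 / (1000 × 9.81) = 6.42 m.
Total head at MW-3: h = z + ψ = 1568.33 + 6.42 = 1574.75 m.
Total head at MW-4: h = 1578.09 m (water level in the piezometer is the total head).
Head difference: h(MW-3) − h(MW-4) = 1574.75 − 1578.09 = -3.34 m.
Hydraulic gradient: i = |Δh| / L = 3.34 / 1326.1 = 0.00252.
Flow is from higher to lower head: from MW-4 toward MW-3, i.e. toward the east.

i ≈ 0.00252; groundwater flows toward the east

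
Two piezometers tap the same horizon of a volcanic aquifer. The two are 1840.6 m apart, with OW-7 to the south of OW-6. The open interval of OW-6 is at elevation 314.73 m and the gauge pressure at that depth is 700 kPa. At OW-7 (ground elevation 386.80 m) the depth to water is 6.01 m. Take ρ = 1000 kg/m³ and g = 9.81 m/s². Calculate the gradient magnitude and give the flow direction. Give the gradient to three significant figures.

i ≈ 0.00288; groundwater flows toward the south

Pressure head at OW-6: ψ = P/(ρg) = 700×1000 / (1000 × 9.81) = 71.36 m.
Total head at OW-6: h = z + ψ = 314.73 + 71.36 = 386.09 m.
Total head at OW-7: h = 386.80 − 6.01 = 380.79 m.
Head difference: h(OW-6) − h(OW-7) = 386.09 − 380.79 = 5.30 m.
Hydraulic gradient: i = |Δh| / L = 5.30 / 1840.6 = 0.00288.
Flow is from higher to lower head: from OW-6 toward OW-7, i.e. toward the south.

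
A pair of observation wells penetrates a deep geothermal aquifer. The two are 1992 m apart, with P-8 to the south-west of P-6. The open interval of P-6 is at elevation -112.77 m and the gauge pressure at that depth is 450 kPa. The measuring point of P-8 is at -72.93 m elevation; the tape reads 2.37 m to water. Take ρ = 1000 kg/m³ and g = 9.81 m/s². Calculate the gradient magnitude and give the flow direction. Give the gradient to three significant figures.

i ≈ 0.00422; groundwater flows toward the south-west

Pressure head at P-6: ψ = P/(ρg) = 450×1000 / (1000 × 9.81) = 45.87 m.
Total head at P-6: h = z + ψ = -112.77 + 45.87 = -66.90 m.
Total head at P-8: h = -72.93 − 2.37 = -75.30 m.
Head difference: h(P-6) − h(P-8) = -66.90 − (-75.30) = 8.40 m.
Hydraulic gradient: i = |Δh| / L = 8.40 / 1992 = 0.00422.
Flow is from higher to lower head: from P-6 toward P-8, i.e. toward the south-west.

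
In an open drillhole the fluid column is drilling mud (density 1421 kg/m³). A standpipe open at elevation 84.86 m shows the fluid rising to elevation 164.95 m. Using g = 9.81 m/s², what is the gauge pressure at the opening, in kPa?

Pressure head ψ = h − z = 164.95 − 84.86 = 80.09 m.
P = ρgψ = 1421 × 9.81 × 80.09 = 1116455 Pa ≈ 1120 kPa.

P ≈ 1120 kPa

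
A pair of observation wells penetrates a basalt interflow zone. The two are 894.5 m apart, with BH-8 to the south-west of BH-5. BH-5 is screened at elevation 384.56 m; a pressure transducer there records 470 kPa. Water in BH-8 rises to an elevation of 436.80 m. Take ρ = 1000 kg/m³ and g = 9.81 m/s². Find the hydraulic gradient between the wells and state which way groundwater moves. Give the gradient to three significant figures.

Pressure head at BH-5: ψ = P/(ρg) = 470×1000 / (1000 × 9.81) = 47.91 m.
Total head at BH-5: h = z + ψ = 384.56 + 47.91 = 432.47 m.
Total head at BH-8: h = 436.80 m (water level in the piezometer is the total head).
Head difference: h(BH-5) − h(BH-8) = 432.47 − 436.80 = -4.33 m.
Hydraulic gradient: i = |Δh| / L = 4.33 / 894.5 = 0.00484.
Flow is from higher to lower head: from BH-8 toward BH-5, i.e. toward the north-east.

i ≈ 0.00484; groundwater flows toward the north-east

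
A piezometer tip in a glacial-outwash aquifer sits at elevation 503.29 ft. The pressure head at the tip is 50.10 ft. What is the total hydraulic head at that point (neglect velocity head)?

h = z + ψ = 503.29 + 50.10 = 553.39 ft.

h ≈ 553.39 ft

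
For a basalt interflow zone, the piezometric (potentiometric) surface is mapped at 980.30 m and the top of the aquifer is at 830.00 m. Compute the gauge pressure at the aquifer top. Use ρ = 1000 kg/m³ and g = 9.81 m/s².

P ≈ 1470 kPa

Pressure head at the aquifer top: ψ = h − z = 980.30 − 830.00 = 150.30 m.
P = ρgψ = 1000 × 9.81 × 150.30 = 1474443 Pa ≈ 1470 kPa.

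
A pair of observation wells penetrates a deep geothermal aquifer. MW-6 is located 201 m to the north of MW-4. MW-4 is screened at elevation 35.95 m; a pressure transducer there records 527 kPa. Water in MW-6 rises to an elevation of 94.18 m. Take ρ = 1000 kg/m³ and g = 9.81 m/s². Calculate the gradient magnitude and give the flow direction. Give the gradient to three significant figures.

i ≈ 0.0224; groundwater flows toward the south

Pressure head at MW-4: ψ = P/(ρg) = 527×1000 / (1000 × 9.81) = 53.72 m.
Total head at MW-4: h = z + ψ = 35.95 + 53.72 = 89.67 m.
Total head at MW-6: h = 94.18 m (water level in the piezometer is the total head).
Head difference: h(MW-4) − h(MW-6) = 89.67 − 94.18 = -4.51 m.
Hydraulic gradient: i = |Δh| / L = 4.51 / 201 = 0.0224.
Flow is from higher to lower head: from MW-6 toward MW-4, i.e. toward the south.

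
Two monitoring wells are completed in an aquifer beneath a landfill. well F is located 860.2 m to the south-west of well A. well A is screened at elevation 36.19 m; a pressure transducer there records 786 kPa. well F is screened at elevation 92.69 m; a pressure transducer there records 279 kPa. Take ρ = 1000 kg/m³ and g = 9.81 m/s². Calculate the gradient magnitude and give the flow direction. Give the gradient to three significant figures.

i ≈ 0.00560; groundwater flows toward the north-east

Pressure head at well A: ψ = P/(ρg) = 786×1000 / (1000 × 9.81) = 80.12 m.
Total head at well A: h = z + ψ = 36.19 + 80.12 = 116.31 m.
Pressure head at well F: ψ = P/(ρg) = 279×1000 / (1000 × 9.81) = 28.44 m.
Total head at well F: h = z + ψ = 92.69 + 28.44 = 121.13 m.
Head difference: h(well A) − h(well F) = 116.31 − 121.13 = -4.82 m.
Hydraulic gradient: i = |Δh| / L = 4.82 / 860.2 = 0.00560.
Flow is from higher to lower head: from well F toward well A, i.e. toward the north-east.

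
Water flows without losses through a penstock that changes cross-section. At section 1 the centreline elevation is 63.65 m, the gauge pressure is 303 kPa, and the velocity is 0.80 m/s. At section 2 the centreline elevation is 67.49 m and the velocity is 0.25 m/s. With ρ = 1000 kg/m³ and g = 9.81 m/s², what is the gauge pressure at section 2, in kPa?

Pressure head at 1: ψ₁ = P₁/(ρg) = 303×1000 / (1000 × 9.81) = 30.89 m.
Velocity heads: v₁²/2g = 0.80²/19.62 = 0.033 m; v₂²/2g = 0.25²/19.62 = 0.003 m.
Total head H = z₁ + ψ₁ + v₁²/2g = 63.65 + 30.89 + 0.033 = 94.57 m.
ψ₂ = H − z₂ − v₂²/2g = 94.57 − 67.49 − 0.003 = 27.08 m.
P₂ = ρgψ₂ = 1000 × 9.81 × 27.08 ≈ 266 kPa.

P₂ ≈ 266 kPa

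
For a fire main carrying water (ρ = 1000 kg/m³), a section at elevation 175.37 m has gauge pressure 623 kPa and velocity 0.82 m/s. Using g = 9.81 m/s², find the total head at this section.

Pressure head ψ = P/(ρg) = 623×1000 / (1000 × 9.81) = 63.51 m.
Velocity head = v²/(2g) = 0.82² / (2 × 9.81) = 0.034 m.
h = z + ψ + v²/(2g) = 175.37 + 63.51 + 0.034 = 238.91 m.

h ≈ 238.91 m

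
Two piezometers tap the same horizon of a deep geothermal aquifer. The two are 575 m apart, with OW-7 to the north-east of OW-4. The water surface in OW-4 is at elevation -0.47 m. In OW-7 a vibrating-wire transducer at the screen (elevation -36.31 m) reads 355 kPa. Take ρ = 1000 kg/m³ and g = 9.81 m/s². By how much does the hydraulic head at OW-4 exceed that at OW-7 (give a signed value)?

Δh ≈ -0.35 m

Total head at OW-4: h = -0.47 m (water level in the piezometer is the total head).
Pressure head at OW-7: ψ = P/(ρg) = 355×1000 / (1000 × 9.81) = 36.19 m.
Total head at OW-7: h = z + ψ = -36.31 + 36.19 = -0.12 m.
Head difference: h(OW-4) − h(OW-7) = -0.47 − (-0.12) = -0.35 m.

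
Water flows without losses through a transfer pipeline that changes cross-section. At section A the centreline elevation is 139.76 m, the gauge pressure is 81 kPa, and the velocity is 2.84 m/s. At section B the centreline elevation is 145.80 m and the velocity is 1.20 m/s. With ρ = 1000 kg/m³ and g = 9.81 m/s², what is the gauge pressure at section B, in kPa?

P₂ ≈ 25.1 kPa

Pressure head at A: ψ₁ = P₁/(ρg) = 81×1000 / (1000 × 9.81) = 8.26 m.
Velocity heads: v₁²/2g = 2.84²/19.62 = 0.411 m; v₂²/2g = 1.20²/19.62 = 0.073 m.
Total head H = z₁ + ψ₁ + v₁²/2g = 139.76 + 8.26 + 0.411 = 148.43 m.
ψ₂ = H − z₂ − v₂²/2g = 148.43 − 145.80 − 0.073 = 2.56 m.
P₂ = ρgψ₂ = 1000 × 9.81 × 2.56 ≈ 25.1 kPa.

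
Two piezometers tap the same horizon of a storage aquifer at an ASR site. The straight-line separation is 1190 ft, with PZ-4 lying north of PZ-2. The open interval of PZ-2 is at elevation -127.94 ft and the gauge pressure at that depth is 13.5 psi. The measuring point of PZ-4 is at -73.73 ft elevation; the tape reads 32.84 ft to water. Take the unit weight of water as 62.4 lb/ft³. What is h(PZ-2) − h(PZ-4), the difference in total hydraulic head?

Pressure head at PZ-2: ψ = 144·P/γ = 144 × 13.5 / 62.4 = 31.15 ft.
Total head at PZ-2: h = z + ψ = -127.94 + 31.15 = -96.79 ft.
Total head at PZ-4: h = -73.73 − 32.84 = -106.57 ft.
Head difference: h(PZ-2) − h(PZ-4) = -96.79 − (-106.57) = 9.78 ft.

Δh ≈ 9.78 ft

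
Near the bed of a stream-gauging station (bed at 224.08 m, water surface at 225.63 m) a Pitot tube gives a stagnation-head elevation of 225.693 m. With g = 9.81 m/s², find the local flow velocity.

v ≈ 1.11 m/s

Near the bed, under hydrostatic conditions, the piezometric head (z + ψ) equals the free-surface elevation, 225.63 m.
Velocity head = total − piezometric = 225.693 − 225.63 = 0.063 m.
v = √(2g·h_v) = √(2 × 9.81 × 0.063) = 1.11 m/s.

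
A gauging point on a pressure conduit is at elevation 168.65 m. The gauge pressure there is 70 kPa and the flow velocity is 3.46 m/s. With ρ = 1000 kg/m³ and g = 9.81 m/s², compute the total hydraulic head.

Pressure head ψ = P/(ρg) = 70×1000 / (1000 × 9.81) = 7.14 m.
Velocity head = v²/(2g) = 3.46² / (2 × 9.81) = 0.610 m.
h = z + ψ + v²/(2g) = 168.65 + 7.14 + 0.610 = 176.40 m.

h ≈ 176.40 m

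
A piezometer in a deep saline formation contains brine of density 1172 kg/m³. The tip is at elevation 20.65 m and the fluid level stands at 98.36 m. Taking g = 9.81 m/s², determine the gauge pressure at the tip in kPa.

Pressure head ψ = h − z = 98.36 − 20.65 = 77.71 m.
P = ρgψ = 1172 × 9.81 × 77.71 = 893457 Pa ≈ 893 kPa.

P ≈ 893 kPa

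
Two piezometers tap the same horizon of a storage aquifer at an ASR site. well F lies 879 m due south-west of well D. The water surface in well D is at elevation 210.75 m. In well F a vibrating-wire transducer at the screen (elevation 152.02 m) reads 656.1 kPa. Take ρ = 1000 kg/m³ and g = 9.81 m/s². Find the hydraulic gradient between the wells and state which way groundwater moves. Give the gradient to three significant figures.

i ≈ 0.00927; groundwater flows toward the north-east

Total head at well D: h = 210.75 m (water level in the piezometer is the total head).
Pressure head at well F: ψ = P/(ρg) = 656.1×1000 / (1000 × 9.81) = 66.88 m.
Total head at well F: h = z + ψ = 152.02 + 66.88 = 218.90 m.
Head difference: h(well D) − h(well F) = 210.75 − 218.90 = -8.15 m.
Hydraulic gradient: i = |Δh| / L = 8.15 / 879 = 0.00927.
Flow is from higher to lower head: from well F toward well D, i.e. toward the north-east.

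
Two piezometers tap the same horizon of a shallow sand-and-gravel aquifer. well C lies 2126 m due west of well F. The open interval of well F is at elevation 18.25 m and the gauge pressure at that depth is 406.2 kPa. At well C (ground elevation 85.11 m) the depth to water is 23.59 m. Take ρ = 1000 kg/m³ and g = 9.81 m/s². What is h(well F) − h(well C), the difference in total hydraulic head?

Δh ≈ -1.86 m

Pressure head at well F: ψ = P/(ρg) = 406.2×1000 / (1000 × 9.81) = 41.41 m.
Total head at well F: h = z + ψ = 18.25 + 41.41 = 59.66 m.
Total head at well C: h = 85.11 − 23.59 = 61.52 m.
Head difference: h(well F) − h(well C) = 59.66 − 61.52 = -1.86 m.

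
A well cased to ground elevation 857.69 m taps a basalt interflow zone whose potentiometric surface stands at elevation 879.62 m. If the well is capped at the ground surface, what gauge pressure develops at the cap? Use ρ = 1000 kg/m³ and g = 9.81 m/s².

Head above the cap: Δh = 879.62 − 857.69 = 21.93 m.
P = ρgΔh = 1000 × 9.81 × 21.93 = 215133 Pa ≈ 215 kPa.

P ≈ 215 kPa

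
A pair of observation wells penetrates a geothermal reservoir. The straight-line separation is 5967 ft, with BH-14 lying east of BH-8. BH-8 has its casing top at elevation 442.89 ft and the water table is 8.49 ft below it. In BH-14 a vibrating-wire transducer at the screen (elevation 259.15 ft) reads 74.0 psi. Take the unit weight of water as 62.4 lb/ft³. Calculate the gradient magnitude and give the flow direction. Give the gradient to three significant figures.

Total head at BH-8: h = 442.89 − 8.49 = 434.40 ft.
Pressure head at BH-14: ψ = 144·P/γ = 144 × 74.0 / 62.4 = 170.77 ft.
Total head at BH-14: h = z + ψ = 259.15 + 170.77 = 429.92 ft.
Head difference: h(BH-8) − h(BH-14) = 434.40 − 429.92 = 4.48 ft.
Hydraulic gradient: i = |Δh| / L = 4.48 / 5967 = 0.000751.
Flow is from higher to lower head: from BH-8 toward BH-14, i.e. toward the east.

i ≈ 0.000751; groundwater flows toward the east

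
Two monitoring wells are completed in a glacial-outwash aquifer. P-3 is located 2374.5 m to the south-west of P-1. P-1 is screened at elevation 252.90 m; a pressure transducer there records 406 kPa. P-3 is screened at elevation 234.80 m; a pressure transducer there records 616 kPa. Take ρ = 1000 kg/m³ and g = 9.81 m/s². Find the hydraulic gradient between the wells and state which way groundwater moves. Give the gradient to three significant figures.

Pressure head at P-1: ψ = P/(ρg) = 406×1000 / (1000 × 9.81) = 41.39 m.
Total head at P-1: h = z + ψ = 252.90 + 41.39 = 294.29 m.
Pressure head at P-3: ψ = P/(ρg) = 616×1000 / (1000 × 9.81) = 62.79 m.
Total head at P-3: h = z + ψ = 234.80 + 62.79 = 297.59 m.
Head difference: h(P-1) − h(P-3) = 294.29 − 297.59 = -3.30 m.
Hydraulic gradient: i = |Δh| / L = 3.30 / 2374.5 = 0.00139.
Flow is from higher to lower head: from P-3 toward P-1, i.e. toward the north-east.

i ≈ 0.00139; groundwater flows toward the north-east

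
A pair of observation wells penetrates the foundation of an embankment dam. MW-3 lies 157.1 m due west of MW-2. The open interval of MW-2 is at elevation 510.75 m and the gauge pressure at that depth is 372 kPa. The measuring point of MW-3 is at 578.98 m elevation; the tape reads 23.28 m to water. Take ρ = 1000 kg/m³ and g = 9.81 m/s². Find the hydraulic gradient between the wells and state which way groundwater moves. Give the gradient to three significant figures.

Pressure head at MW-2: ψ = P/(ρg) = 372×1000 / (1000 × 9.81) = 37.92 m.
Total head at MW-2: h = z + ψ = 510.75 + 37.92 = 548.67 m.
Total head at MW-3: h = 578.98 − 23.28 = 555.70 m.
Head difference: h(MW-2) − h(MW-3) = 548.67 − 555.70 = -7.03 m.
Hydraulic gradient: i = |Δh| / L = 7.03 / 157.1 = 0.0447.
Flow is from higher to lower head: from MW-3 toward MW-2, i.e. toward the east.

i ≈ 0.0447; groundwater flows toward the east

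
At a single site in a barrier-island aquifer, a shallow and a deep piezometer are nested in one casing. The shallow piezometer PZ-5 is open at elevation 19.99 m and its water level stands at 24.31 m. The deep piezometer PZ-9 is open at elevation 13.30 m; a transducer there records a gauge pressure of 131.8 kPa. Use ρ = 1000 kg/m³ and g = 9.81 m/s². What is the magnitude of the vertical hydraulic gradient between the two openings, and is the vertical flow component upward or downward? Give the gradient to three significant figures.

|i_v| ≈ 0.363; vertical flow is upward

Total head at PZ-5: h = 24.31 m (water level in the standpipe).
Pressure head at PZ-9: ψ = P/(ρg) = 131.8×1000 / (1000 × 9.81) = 13.44 m.
Total head at PZ-9: h = z + ψ = 13.30 + 13.44 = 26.74 m.
Δh = h(PZ-5) − h(PZ-9) = 24.31 − 26.74 = -2.43 m.
Vertical separation Δz = 19.99 − 13.30 = 6.69 m.
|i_v| = |Δh| / Δz = 2.43 / 6.69 = 0.363.
Head is higher in the deep piezometer, so vertical flow is upward (discharge condition).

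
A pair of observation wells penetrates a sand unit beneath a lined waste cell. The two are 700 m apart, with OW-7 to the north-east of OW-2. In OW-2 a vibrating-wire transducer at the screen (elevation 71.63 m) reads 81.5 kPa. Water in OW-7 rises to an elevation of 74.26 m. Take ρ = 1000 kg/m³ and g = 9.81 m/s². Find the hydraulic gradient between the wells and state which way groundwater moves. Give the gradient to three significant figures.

i ≈ 0.00811; groundwater flows toward the north-east

Pressure head at OW-2: ψ = P/(ρg) = 81.5×1000 / (1000 × 9.81) = 8.31 m.
Total head at OW-2: h = z + ψ = 71.63 + 8.31 = 79.94 m.
Total head at OW-7: h = 74.26 m (water level in the piezometer is the total head).
Head difference: h(OW-2) − h(OW-7) = 79.94 − 74.26 = 5.68 m.
Hydraulic gradient: i = |Δh| / L = 5.68 / 700 = 0.00811.
Flow is from higher to lower head: from OW-2 toward OW-7, i.e. toward the north-east.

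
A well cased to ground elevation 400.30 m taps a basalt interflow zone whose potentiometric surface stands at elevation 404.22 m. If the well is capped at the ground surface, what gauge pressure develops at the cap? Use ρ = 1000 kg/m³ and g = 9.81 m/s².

Head above the cap: Δh = 404.22 − 400.30 = 3.92 m.
P = ρgΔh = 1000 × 9.81 × 3.92 = 38455 Pa ≈ 38.5 kPa.

P ≈ 38.5 kPa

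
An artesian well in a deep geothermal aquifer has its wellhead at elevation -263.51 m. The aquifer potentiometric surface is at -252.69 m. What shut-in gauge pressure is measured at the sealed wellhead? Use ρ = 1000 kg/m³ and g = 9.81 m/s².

P ≈ 106 kPa

Head above the cap: Δh = -252.69 − (-263.51) = 10.82 m.
P = ρgΔh = 1000 × 9.81 × 10.82 = 106144 Pa ≈ 106 kPa.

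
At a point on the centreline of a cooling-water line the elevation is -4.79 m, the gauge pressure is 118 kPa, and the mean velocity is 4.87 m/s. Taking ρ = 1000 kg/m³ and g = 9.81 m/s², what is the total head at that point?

Pressure head ψ = P/(ρg) = 118×1000 / (1000 × 9.81) = 12.03 m.
Velocity head = v²/(2g) = 4.87² / (2 × 9.81) = 1.209 m.
h = z + ψ + v²/(2g) = -4.79 + 12.03 + 1.209 = 8.45 m.

h ≈ 8.45 m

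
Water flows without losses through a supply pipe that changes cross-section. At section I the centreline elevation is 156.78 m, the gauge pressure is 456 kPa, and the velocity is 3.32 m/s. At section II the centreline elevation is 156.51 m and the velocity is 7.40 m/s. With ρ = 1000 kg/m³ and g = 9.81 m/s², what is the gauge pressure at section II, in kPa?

P₂ ≈ 437 kPa

Pressure head at I: ψ₁ = P₁/(ρg) = 456×1000 / (1000 × 9.81) = 46.48 m.
Velocity heads: v₁²/2g = 3.32²/19.62 = 0.562 m; v₂²/2g = 7.40²/19.62 = 2.791 m.
Total head H = z₁ + ψ₁ + v₁²/2g = 156.78 + 46.48 + 0.562 = 203.82 m.
ψ₂ = H − z₂ − v₂²/2g = 203.82 − 156.51 − 2.791 = 44.52 m.
P₂ = ρgψ₂ = 1000 × 9.81 × 44.52 ≈ 437 kPa.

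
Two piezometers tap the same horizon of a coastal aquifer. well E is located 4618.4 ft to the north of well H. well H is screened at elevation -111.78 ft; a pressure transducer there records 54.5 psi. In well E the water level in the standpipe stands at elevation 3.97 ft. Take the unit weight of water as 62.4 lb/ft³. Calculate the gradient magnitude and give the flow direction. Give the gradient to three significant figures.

i ≈ 0.00217; groundwater flows toward the north

Pressure head at well H: ψ = 144·P/γ = 144 × 54.5 / 62.4 = 125.77 ft.
Total head at well H: h = z + ψ = -111.78 + 125.77 = 13.99 ft.
Total head at well E: h = 3.97 ft (water level in the piezometer is the total head).
Head difference: h(well H) − h(well E) = 13.99 − 3.97 = 10.02 ft.
Hydraulic gradient: i = |Δh| / L = 10.02 / 4618.4 = 0.00217.
Flow is from higher to lower head: from well H toward well E, i.e. toward the north.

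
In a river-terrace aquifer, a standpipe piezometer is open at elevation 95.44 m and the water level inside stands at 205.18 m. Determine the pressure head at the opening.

Total head h = 205.18 m (the water-surface elevation in the piezometer).
Pressure head ψ = h − z = 205.18 − 95.44 = 109.74 m.

ψ ≈ 109.74 m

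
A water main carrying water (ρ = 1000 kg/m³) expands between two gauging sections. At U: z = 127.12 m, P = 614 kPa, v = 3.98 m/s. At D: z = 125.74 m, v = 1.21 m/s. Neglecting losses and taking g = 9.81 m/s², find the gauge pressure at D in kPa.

Pressure head at U: ψ₁ = P₁/(ρg) = 614×1000 / (1000 × 9.81) = 62.59 m.
Velocity heads: v₁²/2g = 3.98²/19.62 = 0.807 m; v₂²/2g = 1.21²/19.62 = 0.075 m.
Total head H = z₁ + ψ₁ + v₁²/2g = 127.12 + 62.59 + 0.807 = 190.52 m.
ψ₂ = H − z₂ − v₂²/2g = 190.52 − 125.74 − 0.075 = 64.71 m.
P₂ = ρgψ₂ = 1000 × 9.81 × 64.71 ≈ 635 kPa.

P₂ ≈ 635 kPa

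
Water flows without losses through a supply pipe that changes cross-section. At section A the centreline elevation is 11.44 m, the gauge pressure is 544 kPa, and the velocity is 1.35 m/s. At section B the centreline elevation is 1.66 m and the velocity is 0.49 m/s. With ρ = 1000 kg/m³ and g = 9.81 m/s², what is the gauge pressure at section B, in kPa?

P₂ ≈ 641 kPa

Pressure head at A: ψ₁ = P₁/(ρg) = 544×1000 / (1000 × 9.81) = 55.45 m.
Velocity heads: v₁²/2g = 1.35²/19.62 = 0.093 m; v₂²/2g = 0.49²/19.62 = 0.012 m.
Total head H = z₁ + ψ₁ + v₁²/2g = 11.44 + 55.45 + 0.093 = 66.98 m.
ψ₂ = H − z₂ − v₂²/2g = 66.98 − 1.66 − 0.012 = 65.31 m.
P₂ = ρgψ₂ = 1000 × 9.81 × 65.31 ≈ 641 kPa.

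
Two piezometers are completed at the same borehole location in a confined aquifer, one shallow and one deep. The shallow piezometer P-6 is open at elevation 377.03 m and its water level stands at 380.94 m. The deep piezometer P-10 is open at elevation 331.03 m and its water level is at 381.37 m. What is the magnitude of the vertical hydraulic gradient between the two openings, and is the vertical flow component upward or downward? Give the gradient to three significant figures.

Total head at P-6: h = 380.94 m (water level in the standpipe).
Total head at P-10: h = 381.37 m.
Δh = h(P-6) − h(P-10) = 380.94 − 381.37 = -0.43 m.
Vertical separation Δz = 377.03 − 331.03 = 46.00 m.
|i_v| = |Δh| / Δz = 0.43 / 46.00 = 0.00935.
Head is higher in the deep piezometer, so vertical flow is upward (discharge condition).

|i_v| ≈ 0.00935; vertical flow is upward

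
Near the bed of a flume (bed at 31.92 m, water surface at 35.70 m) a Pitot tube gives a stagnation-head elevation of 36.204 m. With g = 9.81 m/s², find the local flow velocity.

v ≈ 3.14 m/s

Near the bed, under hydrostatic conditions, the piezometric head (z + ψ) equals the free-surface elevation, 35.70 m.
Velocity head = total − piezometric = 36.204 − 35.70 = 0.504 m.
v = √(2g·h_v) = √(2 × 9.81 × 0.504) = 3.14 m/s.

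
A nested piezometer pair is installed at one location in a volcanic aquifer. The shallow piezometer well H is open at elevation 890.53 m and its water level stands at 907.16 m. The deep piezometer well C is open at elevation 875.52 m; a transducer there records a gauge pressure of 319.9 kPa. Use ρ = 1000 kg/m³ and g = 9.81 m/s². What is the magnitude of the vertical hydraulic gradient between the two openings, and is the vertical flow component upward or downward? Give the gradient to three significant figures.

|i_v| ≈ 0.0646; vertical flow is upward

Total head at well H: h = 907.16 m (water level in the standpipe).
Pressure head at well C: ψ = P/(ρg) = 319.9×1000 / (1000 × 9.81) = 32.61 m.
Total head at well C: h = z + ψ = 875.52 + 32.61 = 908.13 m.
Δh = h(well H) − h(well C) = 907.16 − 908.13 = -0.97 m.
Vertical separation Δz = 890.53 − 875.52 = 15.01 m.
|i_v| = |Δh| / Δz = 0.97 / 15.01 = 0.0646.
Head is higher in the deep piezometer, so vertical flow is upward (discharge condition).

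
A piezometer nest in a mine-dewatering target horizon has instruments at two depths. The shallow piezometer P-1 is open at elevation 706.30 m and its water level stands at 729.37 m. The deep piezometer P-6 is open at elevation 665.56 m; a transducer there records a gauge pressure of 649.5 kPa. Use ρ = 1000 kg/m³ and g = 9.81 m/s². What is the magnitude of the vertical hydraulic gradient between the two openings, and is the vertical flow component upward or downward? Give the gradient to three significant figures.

Total head at P-1: h = 729.37 m (water level in the standpipe).
Pressure head at P-6: ψ = P/(ρg) = 649.5×1000 / (1000 × 9.81) = 66.21 m.
Total head at P-6: h = z + ψ = 665.56 + 66.21 = 731.77 m.
Δh = h(P-1) − h(P-6) = 729.37 − 731.77 = -2.40 m.
Vertical separation Δz = 706.30 − 665.56 = 40.74 m.
|i_v| = |Δh| / Δz = 2.40 / 40.74 = 0.0589.
Head is higher in the deep piezometer, so vertical flow is upward (discharge condition).

|i_v| ≈ 0.0589; vertical flow is upward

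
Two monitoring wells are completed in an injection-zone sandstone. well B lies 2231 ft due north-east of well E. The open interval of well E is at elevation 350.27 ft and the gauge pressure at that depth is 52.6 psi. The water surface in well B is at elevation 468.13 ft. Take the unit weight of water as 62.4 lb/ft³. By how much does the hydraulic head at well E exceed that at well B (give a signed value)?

Pressure head at well E: ψ = 144·P/γ = 144 × 52.6 / 62.4 = 121.38 ft.
Total head at well E: h = z + ψ = 350.27 + 121.38 = 471.65 ft.
Total head at well B: h = 468.13 ft (water level in the piezometer is the total head).
Head difference: h(well E) − h(well B) = 471.65 − 468.13 = 3.52 ft.

Δh ≈ 3.52 ft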